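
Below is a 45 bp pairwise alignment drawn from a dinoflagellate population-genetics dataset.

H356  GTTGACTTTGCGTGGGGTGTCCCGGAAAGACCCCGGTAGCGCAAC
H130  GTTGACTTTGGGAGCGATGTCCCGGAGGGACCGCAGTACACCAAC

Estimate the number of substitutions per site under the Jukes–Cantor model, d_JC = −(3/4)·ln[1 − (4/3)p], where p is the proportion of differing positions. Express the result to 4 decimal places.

Mismatches occur at site 11 (C↔G), site 13 (T↔A), site 15 (G↔C), site 17 (G↔A), site 27 (A↔G), site 28 (A↔G), site 33 (C↔G), site 35 (G↔A), site 39 (G↔C), site 40 (C↔A), site 41 (G↔C).
p = 11/45 = 0.244444.
d = −0.75 · ln(1 − (4/3)·0.244444) = −0.75 · ln(0.674075) = −0.75 · (-0.394414) = 0.2958.

0.2958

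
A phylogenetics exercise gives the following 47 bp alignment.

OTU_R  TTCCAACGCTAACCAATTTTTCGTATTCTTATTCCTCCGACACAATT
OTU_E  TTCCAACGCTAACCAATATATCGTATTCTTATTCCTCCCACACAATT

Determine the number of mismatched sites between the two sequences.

Differing sites — 18:T/A; 20:T/A; 39:G/C.
That gives 3 mismatches out of 47 aligned sites, so the Hamming distance is 3.

3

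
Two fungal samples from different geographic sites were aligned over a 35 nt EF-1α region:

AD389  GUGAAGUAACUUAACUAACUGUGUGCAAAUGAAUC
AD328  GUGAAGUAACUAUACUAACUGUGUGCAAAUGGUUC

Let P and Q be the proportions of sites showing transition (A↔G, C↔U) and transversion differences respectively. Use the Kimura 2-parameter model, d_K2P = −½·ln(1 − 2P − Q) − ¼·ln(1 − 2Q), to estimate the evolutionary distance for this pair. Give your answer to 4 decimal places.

Differing sites — 12:U/A (Tv); 13:A/U (Tv); 32:A/G (Ti); 33:A/U (Tv).
Of the 4 differences, 1 transition and 3 transversions over 35 sites: P = 1/35 = 0.028571, Q = 3/35 = 0.085714.
d = −0.5·ln(0.857144) − 0.25·ln(0.828572) = −0.5·(-0.154149) − 0.25·(-0.188052) = 0.1241.

0.1241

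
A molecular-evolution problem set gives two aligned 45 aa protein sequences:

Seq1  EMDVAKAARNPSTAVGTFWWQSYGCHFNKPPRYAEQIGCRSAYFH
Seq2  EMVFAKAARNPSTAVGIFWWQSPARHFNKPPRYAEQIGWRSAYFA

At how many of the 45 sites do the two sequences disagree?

Mismatches occur at site 3 (D→V), site 4 (V→F), site 17 (T→I), site 23 (Y→P), site 24 (G→A), site 25 (C→R), site 39 (C→W), site 45 (H→A).
That gives 8 mismatches out of 45 aligned sites, so the Hamming distance is 8.

8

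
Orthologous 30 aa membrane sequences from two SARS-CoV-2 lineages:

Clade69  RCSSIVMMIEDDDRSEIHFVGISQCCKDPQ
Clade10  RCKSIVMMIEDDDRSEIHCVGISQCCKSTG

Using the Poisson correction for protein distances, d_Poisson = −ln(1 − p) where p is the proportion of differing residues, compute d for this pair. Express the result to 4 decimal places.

0.1823

Differing sites — 3:S/K; 19:F/C; 28:D/S; 29:P/T; 30:Q/G.
p = 5/30 = 0.166667.
d = −ln(1 − 0.166667) = −ln(0.833333) = 0.1823.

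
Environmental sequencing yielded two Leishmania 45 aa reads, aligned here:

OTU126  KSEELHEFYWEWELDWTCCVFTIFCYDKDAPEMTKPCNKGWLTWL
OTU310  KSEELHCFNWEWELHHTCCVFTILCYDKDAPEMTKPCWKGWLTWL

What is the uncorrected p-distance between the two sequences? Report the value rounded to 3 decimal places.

0.133

Mismatches occur at site 7 (E↔C), site 9 (Y↔N), site 15 (D↔H), site 16 (W↔H), site 24 (F↔L), site 38 (N↔W).
There are 6 differences over 45 sites, so p = 6/45 = 0.133.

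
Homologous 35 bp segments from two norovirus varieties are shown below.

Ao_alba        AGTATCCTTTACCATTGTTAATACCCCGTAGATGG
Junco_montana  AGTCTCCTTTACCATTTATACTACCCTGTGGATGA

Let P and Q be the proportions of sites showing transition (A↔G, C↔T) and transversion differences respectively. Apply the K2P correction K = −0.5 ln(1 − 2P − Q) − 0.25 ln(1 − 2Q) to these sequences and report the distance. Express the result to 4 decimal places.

0.2331

The sequences differ at positions 4 (A/C, transversion), 17 (G/T, transversion), 18 (T/A, transversion), 21 (A/C, transversion), 27 (C/T, transition), 30 (A/G, transition), 35 (G/A, transition).
Of the 7 differences, 3 transitions and 4 transversions over 35 sites: P = 3/35 = 0.085714, Q = 4/35 = 0.114286.
d = −0.5·ln(0.714286) − 0.25·ln(0.771428) = −0.5·(-0.336472) − 0.25·(-0.259512) = 0.2331.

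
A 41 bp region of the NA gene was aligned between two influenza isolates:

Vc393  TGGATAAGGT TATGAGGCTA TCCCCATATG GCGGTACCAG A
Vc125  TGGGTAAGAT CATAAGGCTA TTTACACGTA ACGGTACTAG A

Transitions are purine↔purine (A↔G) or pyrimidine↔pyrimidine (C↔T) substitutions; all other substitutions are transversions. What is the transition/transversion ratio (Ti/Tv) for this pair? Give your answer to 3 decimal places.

The sequences differ at positions 4 (A/G, transition), 9 (G/A, transition), 11 (T/C, transition), 14 (G/A, transition), 22 (C/T, transition), 23 (C/T, transition), 24 (C/A, transversion), 27 (T/C, transition), 28 (A/G, transition), 30 (G/A, transition), 31 (G/A, transition), 38 (C/T, transition).
Of the 12 differences, 11 transitions and 1 transversion, so Ti/Tv = 11/1 = 11.000.

11.000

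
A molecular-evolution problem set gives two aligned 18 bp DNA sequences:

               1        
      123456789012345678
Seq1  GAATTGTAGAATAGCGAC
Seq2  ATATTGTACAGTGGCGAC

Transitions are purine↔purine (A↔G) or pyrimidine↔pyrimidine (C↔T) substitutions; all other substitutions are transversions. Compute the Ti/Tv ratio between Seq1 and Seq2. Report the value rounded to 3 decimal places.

1.500

Mismatches occur at site 1 (G↔A, transition), site 2 (A↔T, transversion), site 9 (G↔C, transversion), site 11 (A↔G, transition), site 13 (A↔G, transition).
Of the 5 differences, 3 transitions and 2 transversions, so Ti/Tv = 3/2 = 1.500.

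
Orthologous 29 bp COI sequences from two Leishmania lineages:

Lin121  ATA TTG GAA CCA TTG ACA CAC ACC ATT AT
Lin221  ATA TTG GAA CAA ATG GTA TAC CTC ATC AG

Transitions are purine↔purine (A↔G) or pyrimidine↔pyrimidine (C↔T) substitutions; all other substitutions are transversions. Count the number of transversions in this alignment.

4

Mismatches occur at site 11 (C↔A, transversion), site 13 (T↔A, transversion), site 16 (A↔G, transition), site 17 (C↔T, transition), site 19 (C↔T, transition), site 22 (A↔C, transversion), site 23 (C↔T, transition), site 27 (T↔C, transition), site 29 (T↔G, transversion).
Of the 9 differences, 5 transitions and 4 transversions, so the answer is 4.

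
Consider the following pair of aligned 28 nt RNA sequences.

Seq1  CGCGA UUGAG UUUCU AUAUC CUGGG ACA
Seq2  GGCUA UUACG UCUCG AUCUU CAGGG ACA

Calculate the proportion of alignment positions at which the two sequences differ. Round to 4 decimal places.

Differing sites — 1:C/G; 4:G/U; 8:G/A; 9:A/C; 12:U/C; 15:U/G; 18:A/C; 20:C/U; 22:U/A.
There are 9 differences over 28 sites, so p = 9/28 = 0.3214.

0.3214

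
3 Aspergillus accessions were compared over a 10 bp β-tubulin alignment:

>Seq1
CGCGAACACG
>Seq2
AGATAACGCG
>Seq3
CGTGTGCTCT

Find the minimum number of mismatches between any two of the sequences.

4

Pairwise Hamming distances:
  Seq1 vs Seq2: 4
  Seq1 vs Seq3: 5
  Seq2 vs Seq3: 7
The smallest is 4, between Seq1 and Seq2.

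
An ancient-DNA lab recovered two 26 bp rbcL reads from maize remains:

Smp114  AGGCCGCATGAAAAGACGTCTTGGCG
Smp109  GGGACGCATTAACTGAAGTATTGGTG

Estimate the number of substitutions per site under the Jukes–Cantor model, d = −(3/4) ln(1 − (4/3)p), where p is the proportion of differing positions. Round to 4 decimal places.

0.3961

Differing sites — 1:A/G; 4:C/A; 10:G/T; 13:A/C; 14:A/T; 17:C/A; 20:C/A; 25:C/T.
p = 8/26 = 0.307692.
d = −0.75 · ln(1 − (4/3)·0.307692) = −0.75 · ln(0.589744) = −0.75 · (-0.528067) = 0.3961.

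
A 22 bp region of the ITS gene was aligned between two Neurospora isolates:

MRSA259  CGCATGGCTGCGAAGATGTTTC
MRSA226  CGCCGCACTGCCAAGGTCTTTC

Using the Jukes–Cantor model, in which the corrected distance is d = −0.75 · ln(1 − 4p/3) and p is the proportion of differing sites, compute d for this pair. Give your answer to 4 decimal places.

0.4141

Differing sites — 4:A/C; 5:T/G; 6:G/C; 7:G/A; 12:G/C; 16:A/G; 18:G/C.
p = 7/22 = 0.318182.
d = −0.75 · ln(1 − (4/3)·0.318182) = −0.75 · ln(0.575757) = −0.75 · (-0.552070) = 0.4141.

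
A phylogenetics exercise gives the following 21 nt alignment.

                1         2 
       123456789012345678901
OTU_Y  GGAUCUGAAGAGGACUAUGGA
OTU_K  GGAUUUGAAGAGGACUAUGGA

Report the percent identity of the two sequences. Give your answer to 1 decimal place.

95.2%

A single mismatch occurs at site 5 (C↔U).
20 of the 21 sites match, so the percent identity is 20/21 × 100 = 95.2%.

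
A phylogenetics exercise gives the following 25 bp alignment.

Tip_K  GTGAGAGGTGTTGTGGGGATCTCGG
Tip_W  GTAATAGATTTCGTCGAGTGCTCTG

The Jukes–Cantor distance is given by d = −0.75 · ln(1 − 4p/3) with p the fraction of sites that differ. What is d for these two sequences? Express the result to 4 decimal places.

Differing sites — 3:G/A; 5:G/T; 8:G/A; 10:G/T; 12:T/C; 15:G/C; 17:G/A; 19:A/T; 20:T/G; 24:G/T.
p = 10/25 = 0.400000.
d = −0.75 · ln(1 − (4/3)·0.400000) = −0.75 · ln(0.466667) = −0.75 · (-0.762139) = 0.5716.

0.5716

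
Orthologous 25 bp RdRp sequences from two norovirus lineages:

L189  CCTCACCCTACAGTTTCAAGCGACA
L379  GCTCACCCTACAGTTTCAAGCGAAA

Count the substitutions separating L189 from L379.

Mismatches occur at site 1 (C/G), site 24 (C/A).
That gives 2 mismatches out of 25 aligned sites, so the Hamming distance is 2.

2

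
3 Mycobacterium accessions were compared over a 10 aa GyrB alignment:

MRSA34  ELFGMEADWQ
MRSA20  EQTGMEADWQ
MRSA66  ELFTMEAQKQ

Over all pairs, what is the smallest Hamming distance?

Pairwise Hamming distances:
  MRSA34 vs MRSA20: 2
  MRSA34 vs MRSA66: 3
  MRSA20 vs MRSA66: 5
The smallest is 2, between MRSA34 and MRSA20.

2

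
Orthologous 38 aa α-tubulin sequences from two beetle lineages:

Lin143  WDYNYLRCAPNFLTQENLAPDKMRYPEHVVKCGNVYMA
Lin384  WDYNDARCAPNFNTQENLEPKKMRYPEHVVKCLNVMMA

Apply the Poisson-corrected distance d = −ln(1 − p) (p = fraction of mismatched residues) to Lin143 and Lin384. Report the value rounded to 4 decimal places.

0.2036

The sequences differ at positions 5 (Y/D), 6 (L/A), 13 (L/N), 19 (A/E), 21 (D/K), 33 (G/L), 36 (Y/M).
p = 7/38 = 0.184211.
d = −ln(1 − 0.184211) = −ln(0.815789) = 0.2036.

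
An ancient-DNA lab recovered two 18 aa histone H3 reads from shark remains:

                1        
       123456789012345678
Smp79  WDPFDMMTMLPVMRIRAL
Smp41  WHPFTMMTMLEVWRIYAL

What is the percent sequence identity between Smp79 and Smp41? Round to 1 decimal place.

The sequences differ at positions 2 (D/H), 5 (D/T), 11 (P/E), 13 (M/W), 16 (R/Y).
13 of the 18 sites match, so the percent identity is 13/18 × 100 = 72.2%.

72.2%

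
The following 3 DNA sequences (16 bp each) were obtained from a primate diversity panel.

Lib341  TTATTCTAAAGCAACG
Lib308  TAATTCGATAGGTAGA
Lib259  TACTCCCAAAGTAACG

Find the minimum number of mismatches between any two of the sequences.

5

Pairwise Hamming distances:
  Lib341 vs Lib308: 7
  Lib341 vs Lib259: 5
  Lib308 vs Lib259: 8
The smallest is 5, between Lib341 and Lib259.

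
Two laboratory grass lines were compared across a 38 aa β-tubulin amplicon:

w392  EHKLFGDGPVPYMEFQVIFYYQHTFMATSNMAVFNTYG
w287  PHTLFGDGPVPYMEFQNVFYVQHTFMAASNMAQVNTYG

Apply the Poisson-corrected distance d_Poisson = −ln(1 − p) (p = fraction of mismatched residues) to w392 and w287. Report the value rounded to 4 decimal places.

Mismatches occur at site 1 (E/P), site 3 (K/T), site 17 (V/N), site 18 (I/V), site 21 (Y/V), site 28 (T/A), site 33 (V/Q), site 34 (F/V).
p = 8/38 = 0.210526.
d = −ln(1 − 0.210526) = −ln(0.789474) = 0.2364.

0.2364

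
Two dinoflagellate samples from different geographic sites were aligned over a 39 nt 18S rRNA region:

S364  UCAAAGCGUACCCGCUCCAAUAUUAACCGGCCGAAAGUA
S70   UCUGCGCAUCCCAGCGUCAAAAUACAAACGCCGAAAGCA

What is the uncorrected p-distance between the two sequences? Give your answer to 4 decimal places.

Differing sites — 3:A/U; 4:A/G; 5:A/C; 8:G/A; 10:A/C; 13:C/A; 16:U/G; 17:C/U; 21:U/A; 24:U/A; 25:A/C; 27:C/A; 28:C/A; 29:G/C; 38:U/C.
There are 15 differences over 39 sites, so p = 15/39 = 0.3846.

0.3846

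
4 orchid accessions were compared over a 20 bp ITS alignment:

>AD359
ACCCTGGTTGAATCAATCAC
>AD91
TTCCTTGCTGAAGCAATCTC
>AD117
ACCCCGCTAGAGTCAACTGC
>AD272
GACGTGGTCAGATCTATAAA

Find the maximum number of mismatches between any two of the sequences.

14

Pairwise Hamming distances:
  AD359 vs AD91: 6
  AD359 vs AD117: 7
  AD359 vs AD272: 9
  AD91 vs AD117: 12
  AD91 vs AD272: 13
  AD117 vs AD272: 14
The largest is 14, between AD117 and AD272.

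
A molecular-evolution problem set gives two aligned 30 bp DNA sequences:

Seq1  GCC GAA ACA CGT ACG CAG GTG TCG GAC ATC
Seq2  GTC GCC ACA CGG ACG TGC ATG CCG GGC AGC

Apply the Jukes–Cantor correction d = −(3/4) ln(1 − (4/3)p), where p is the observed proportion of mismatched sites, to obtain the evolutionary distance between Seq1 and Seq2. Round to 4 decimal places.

The sequences differ at positions 2 (C/T), 5 (A/C), 6 (A/C), 12 (T/G), 16 (C/T), 17 (A/G), 18 (G/C), 19 (G/A), 22 (T/C), 26 (A/G), 29 (T/G).
p = 11/30 = 0.366667.
d = −0.75 · ln(1 − (4/3)·0.366667) = −0.75 · ln(0.511111) = −0.75 · (-0.671168) = 0.5034.

0.5034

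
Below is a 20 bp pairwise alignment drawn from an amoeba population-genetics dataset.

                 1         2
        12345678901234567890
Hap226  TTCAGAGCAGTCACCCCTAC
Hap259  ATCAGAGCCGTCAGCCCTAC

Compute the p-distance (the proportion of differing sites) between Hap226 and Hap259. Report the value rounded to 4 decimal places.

Differing sites — 1:T/A; 9:A/C; 14:C/G.
There are 3 differences over 20 sites, so p = 3/20 = 0.1500.

0.1500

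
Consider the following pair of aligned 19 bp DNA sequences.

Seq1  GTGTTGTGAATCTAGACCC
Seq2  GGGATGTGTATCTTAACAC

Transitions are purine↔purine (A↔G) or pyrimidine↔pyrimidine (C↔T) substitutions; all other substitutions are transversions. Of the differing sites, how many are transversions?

Mismatches occur at site 2 (T↔G, transversion), site 4 (T↔A, transversion), site 9 (A↔T, transversion), site 14 (A↔T, transversion), site 15 (G↔A, transition), site 18 (C↔A, transversion).
Of the 6 differences, 1 transition and 5 transversions, so the answer is 5.

5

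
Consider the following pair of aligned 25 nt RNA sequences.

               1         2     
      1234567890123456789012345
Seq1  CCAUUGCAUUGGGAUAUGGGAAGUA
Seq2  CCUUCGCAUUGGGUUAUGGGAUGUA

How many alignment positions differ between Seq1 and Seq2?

Mismatches occur at site 3 (A/U), site 5 (U/C), site 14 (A/U), site 22 (A/U).
That gives 4 mismatches out of 25 aligned sites, so the Hamming distance is 4.

4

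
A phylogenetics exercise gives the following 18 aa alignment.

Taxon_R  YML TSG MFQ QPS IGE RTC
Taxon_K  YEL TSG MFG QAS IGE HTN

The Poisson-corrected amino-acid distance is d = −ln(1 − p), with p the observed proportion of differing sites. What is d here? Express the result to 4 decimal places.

Mismatches occur at site 2 (M/E), site 9 (Q/G), site 11 (P/A), site 16 (R/H), site 18 (C/N).
p = 5/18 = 0.277778.
d = −ln(1 − 0.277778) = −ln(0.722222) = 0.3254.

0.3254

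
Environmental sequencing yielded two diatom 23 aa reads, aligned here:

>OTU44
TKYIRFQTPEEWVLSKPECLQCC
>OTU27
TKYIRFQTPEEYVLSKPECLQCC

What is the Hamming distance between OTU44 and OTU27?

1

A single mismatch occurs at site 12 (W→Y).
That gives 1 mismatch out of 23 aligned sites, so the Hamming distance is 1.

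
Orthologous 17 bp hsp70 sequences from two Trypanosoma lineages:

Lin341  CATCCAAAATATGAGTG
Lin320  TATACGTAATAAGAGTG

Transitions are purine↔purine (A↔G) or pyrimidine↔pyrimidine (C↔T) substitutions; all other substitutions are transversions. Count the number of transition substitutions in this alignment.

2

Mismatches occur at site 1 (C→T, transition), site 4 (C→A, transversion), site 6 (A→G, transition), site 7 (A→T, transversion), site 12 (T→A, transversion).
Of the 5 differences, 2 transitions and 3 transversions, so the answer is 2.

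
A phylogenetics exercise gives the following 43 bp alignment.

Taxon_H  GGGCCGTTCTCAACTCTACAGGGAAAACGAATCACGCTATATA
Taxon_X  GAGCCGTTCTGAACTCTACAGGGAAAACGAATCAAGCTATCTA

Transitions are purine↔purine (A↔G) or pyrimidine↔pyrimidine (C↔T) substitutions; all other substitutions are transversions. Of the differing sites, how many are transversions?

3

The sequences differ at positions 2 (G/A, transition), 11 (C/G, transversion), 35 (C/A, transversion), 41 (A/C, transversion).
Of the 4 differences, 1 transition and 3 transversions, so the answer is 3.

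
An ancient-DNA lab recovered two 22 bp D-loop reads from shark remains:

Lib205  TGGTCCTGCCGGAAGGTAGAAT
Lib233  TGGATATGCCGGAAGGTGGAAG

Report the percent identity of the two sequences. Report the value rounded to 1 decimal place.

77.3%

The sequences differ at positions 4 (T/A), 5 (C/T), 6 (C/A), 18 (A/G), 22 (T/G).
17 of the 22 sites match, so the percent identity is 17/22 × 100 = 77.3%.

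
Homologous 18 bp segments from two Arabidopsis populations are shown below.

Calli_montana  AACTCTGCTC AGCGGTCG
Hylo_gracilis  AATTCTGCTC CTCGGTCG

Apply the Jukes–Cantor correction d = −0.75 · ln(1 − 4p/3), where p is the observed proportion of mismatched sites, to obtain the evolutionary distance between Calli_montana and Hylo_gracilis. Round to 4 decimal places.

Differing sites — 3:C/T; 11:A/C; 12:G/T.
p = 3/18 = 0.166667.
d = −0.75 · ln(1 − (4/3)·0.166667) = −0.75 · ln(0.777777) = −0.75 · (-0.251315) = 0.1885.

0.1885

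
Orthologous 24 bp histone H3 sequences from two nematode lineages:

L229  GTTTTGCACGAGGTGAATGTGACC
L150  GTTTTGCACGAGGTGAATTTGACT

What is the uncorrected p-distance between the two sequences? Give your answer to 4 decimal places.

0.0833

Differing sites — 19:G/T; 24:C/T.
There are 2 differences over 24 sites, so p = 2/24 = 0.0833.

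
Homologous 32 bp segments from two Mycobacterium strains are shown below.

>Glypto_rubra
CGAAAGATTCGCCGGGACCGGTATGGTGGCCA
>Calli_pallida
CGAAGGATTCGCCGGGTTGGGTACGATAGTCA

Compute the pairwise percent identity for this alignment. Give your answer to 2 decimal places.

Mismatches occur at site 5 (A→G), site 17 (A→T), site 18 (C→T), site 19 (C→G), site 24 (T→C), site 26 (G→A), site 28 (G→A), site 30 (C→T).
24 of the 32 sites match, so the percent identity is 24/32 × 100 = 75.00%.

75.00%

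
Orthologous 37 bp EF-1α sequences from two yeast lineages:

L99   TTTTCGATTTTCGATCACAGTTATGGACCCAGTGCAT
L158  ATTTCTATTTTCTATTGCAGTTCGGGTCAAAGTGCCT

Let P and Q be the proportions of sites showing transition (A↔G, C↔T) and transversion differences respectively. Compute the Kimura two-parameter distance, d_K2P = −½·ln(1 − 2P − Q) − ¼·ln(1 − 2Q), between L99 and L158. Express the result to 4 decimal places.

The sequences differ at positions 1 (T/A, transversion), 6 (G/T, transversion), 13 (G/T, transversion), 16 (C/T, transition), 17 (A/G, transition), 23 (A/C, transversion), 24 (T/G, transversion), 27 (A/T, transversion), 29 (C/A, transversion), 30 (C/A, transversion), 36 (A/C, transversion).
Of the 11 differences, 2 transitions and 9 transversions over 37 sites: P = 2/37 = 0.054054, Q = 9/37 = 0.243243.
d = −0.5·ln(0.648649) − 0.25·ln(0.513514) = −0.5·(-0.432864) − 0.25·(-0.666478) = 0.3831.

0.3831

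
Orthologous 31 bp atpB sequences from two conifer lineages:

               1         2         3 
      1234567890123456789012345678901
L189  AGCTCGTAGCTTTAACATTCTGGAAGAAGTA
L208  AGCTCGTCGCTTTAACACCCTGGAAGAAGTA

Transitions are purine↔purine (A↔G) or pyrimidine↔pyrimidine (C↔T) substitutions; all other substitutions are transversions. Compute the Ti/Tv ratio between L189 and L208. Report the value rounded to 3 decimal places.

2.000

Mismatches occur at site 8 (A→C, transversion), site 18 (T→C, transition), site 19 (T→C, transition).
Of the 3 differences, 2 transitions and 1 transversion, so Ti/Tv = 2/1 = 2.000.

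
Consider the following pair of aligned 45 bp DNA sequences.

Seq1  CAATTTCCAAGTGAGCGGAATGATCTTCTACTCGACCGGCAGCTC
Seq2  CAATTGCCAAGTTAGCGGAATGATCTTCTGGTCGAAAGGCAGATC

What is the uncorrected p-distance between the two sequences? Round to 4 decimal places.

0.1556

Differing sites — 6:T/G; 13:G/T; 30:A/G; 31:C/G; 36:C/A; 37:C/A; 43:C/A.
There are 7 differences over 45 sites, so p = 7/45 = 0.1556.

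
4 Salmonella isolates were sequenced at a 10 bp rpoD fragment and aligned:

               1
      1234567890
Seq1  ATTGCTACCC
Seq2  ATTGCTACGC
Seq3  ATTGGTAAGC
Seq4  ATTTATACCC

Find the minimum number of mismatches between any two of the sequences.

1

Pairwise Hamming distances:
  Seq1 vs Seq2: 1
  Seq1 vs Seq3: 3
  Seq1 vs Seq4: 2
  Seq2 vs Seq3: 2
  Seq2 vs Seq4: 3
  Seq3 vs Seq4: 4
The smallest is 1, between Seq1 and Seq2.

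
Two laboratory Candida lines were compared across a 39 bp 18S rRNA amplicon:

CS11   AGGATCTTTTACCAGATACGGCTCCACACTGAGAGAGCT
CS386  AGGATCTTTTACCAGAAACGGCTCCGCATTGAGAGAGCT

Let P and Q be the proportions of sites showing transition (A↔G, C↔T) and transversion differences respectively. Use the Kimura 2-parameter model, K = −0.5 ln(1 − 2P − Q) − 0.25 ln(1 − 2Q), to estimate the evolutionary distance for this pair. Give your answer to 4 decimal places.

Mismatches occur at site 17 (T↔A, transversion), site 26 (A↔G, transition), site 29 (C↔T, transition).
Of the 3 differences, 2 transitions and 1 transversion over 39 sites: P = 2/39 = 0.051282, Q = 1/39 = 0.025641.
d = −0.5·ln(0.871795) − 0.25·ln(0.948718) = −0.5·(-0.137201) − 0.25·(-0.052644) = 0.0818.

0.0818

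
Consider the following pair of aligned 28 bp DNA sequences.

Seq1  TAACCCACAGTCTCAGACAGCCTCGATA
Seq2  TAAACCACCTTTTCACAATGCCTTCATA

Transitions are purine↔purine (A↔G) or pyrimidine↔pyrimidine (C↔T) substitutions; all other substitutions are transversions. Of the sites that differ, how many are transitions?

2

The sequences differ at positions 4 (C/A, transversion), 9 (A/C, transversion), 10 (G/T, transversion), 12 (C/T, transition), 16 (G/C, transversion), 18 (C/A, transversion), 19 (A/T, transversion), 24 (C/T, transition), 25 (G/C, transversion).
Of the 9 differences, 2 transitions and 7 transversions, so the answer is 2.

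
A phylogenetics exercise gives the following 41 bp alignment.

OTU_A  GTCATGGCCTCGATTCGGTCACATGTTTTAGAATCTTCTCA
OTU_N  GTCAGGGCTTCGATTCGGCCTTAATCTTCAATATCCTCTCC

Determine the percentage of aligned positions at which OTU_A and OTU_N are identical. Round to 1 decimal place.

68.3%

The sequences differ at positions 5 (T/G), 9 (C/T), 19 (T/C), 21 (A/T), 22 (C/T), 24 (T/A), 25 (G/T), 26 (T/C), 29 (T/C), 31 (G/A), 32 (A/T), 36 (T/C), 41 (A/C).
28 of the 41 sites match, so the percent identity is 28/41 × 100 = 68.3%.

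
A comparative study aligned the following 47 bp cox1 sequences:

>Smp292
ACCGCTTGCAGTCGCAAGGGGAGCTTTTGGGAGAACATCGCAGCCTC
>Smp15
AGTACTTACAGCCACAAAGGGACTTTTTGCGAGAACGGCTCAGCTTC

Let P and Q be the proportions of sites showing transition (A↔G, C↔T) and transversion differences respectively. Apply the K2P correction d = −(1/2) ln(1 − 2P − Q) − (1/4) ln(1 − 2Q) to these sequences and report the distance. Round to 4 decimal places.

0.3959

Differing sites — 2:C/G (Tv); 3:C/T (Ti); 4:G/A (Ti); 8:G/A (Ti); 12:T/C (Ti); 14:G/A (Ti); 18:G/A (Ti); 23:G/C (Tv); 24:C/T (Ti); 30:G/C (Tv); 37:A/G (Ti); 38:T/G (Tv); 40:G/T (Tv); 45:C/T (Ti).
Of the 14 differences, 9 transitions and 5 transversions over 47 sites: P = 9/47 = 0.191489, Q = 5/47 = 0.106383.
d = −0.5·ln(0.510639) − 0.25·ln(0.787234) = −0.5·(-0.672092) − 0.25·(-0.239230) = 0.3959.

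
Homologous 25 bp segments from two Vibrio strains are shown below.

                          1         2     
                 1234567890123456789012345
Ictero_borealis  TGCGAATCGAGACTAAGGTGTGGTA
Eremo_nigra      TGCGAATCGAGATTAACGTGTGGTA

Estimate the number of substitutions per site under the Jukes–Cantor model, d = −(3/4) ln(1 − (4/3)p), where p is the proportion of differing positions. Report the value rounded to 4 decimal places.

Mismatches occur at site 13 (C/T), site 17 (G/C).
p = 2/25 = 0.080000.
d = −0.75 · ln(1 − (4/3)·0.080000) = −0.75 · ln(0.893333) = −0.75 · (-0.112796) = 0.0846.

0.0846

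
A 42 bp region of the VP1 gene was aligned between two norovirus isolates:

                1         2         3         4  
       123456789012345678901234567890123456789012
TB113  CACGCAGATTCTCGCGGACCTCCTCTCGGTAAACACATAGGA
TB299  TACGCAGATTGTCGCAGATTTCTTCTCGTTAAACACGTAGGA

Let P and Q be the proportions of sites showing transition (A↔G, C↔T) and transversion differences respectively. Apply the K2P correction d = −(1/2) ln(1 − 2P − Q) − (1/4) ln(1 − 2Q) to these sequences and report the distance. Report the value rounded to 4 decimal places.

0.2278

The sequences differ at positions 1 (C/T, transition), 11 (C/G, transversion), 16 (G/A, transition), 19 (C/T, transition), 20 (C/T, transition), 23 (C/T, transition), 29 (G/T, transversion), 37 (A/G, transition).
Of the 8 differences, 6 transitions and 2 transversions over 42 sites: P = 6/42 = 0.142857, Q = 2/42 = 0.047619.
d = −0.5·ln(0.666667) − 0.25·ln(0.904762) = −0.5·(-0.405465) − 0.25·(-0.100083) = 0.2278.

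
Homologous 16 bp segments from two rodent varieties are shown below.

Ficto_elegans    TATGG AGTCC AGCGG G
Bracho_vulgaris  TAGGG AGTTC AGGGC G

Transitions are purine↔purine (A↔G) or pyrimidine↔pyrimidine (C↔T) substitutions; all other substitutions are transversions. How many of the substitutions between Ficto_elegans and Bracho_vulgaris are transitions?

1

Differing sites — 3:T/G (Tv); 9:C/T (Ti); 13:C/G (Tv); 15:G/C (Tv).
Of the 4 differences, 1 transition and 3 transversions, so the answer is 1.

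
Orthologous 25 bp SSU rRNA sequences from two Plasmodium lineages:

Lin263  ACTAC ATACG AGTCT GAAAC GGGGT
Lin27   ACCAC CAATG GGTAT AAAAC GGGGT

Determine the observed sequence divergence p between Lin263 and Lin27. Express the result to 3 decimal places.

0.280

The sequences differ at positions 3 (T/C), 6 (A/C), 7 (T/A), 9 (C/T), 11 (A/G), 14 (C/A), 16 (G/A).
There are 7 differences over 25 sites, so p = 7/25 = 0.280.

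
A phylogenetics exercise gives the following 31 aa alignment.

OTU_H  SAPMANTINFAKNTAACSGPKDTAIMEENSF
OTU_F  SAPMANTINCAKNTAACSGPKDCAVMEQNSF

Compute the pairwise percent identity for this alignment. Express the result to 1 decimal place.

Differing sites — 10:F/C; 23:T/C; 25:I/V; 28:E/Q.
27 of the 31 sites match, so the percent identity is 27/31 × 100 = 87.1%.

87.1%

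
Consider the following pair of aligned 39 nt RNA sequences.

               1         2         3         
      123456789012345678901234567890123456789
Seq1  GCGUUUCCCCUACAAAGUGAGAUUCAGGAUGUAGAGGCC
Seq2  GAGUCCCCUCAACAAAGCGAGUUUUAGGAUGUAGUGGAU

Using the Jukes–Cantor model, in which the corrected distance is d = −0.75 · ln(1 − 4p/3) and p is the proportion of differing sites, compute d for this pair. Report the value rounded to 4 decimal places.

The sequences differ at positions 2 (C/A), 5 (U/C), 6 (U/C), 9 (C/U), 11 (U/A), 18 (U/C), 22 (A/U), 25 (C/U), 35 (A/U), 38 (C/A), 39 (C/U).
p = 11/39 = 0.282051.
d = −0.75 · ln(1 − (4/3)·0.282051) = −0.75 · ln(0.623932) = −0.75 · (-0.471714) = 0.3538.

0.3538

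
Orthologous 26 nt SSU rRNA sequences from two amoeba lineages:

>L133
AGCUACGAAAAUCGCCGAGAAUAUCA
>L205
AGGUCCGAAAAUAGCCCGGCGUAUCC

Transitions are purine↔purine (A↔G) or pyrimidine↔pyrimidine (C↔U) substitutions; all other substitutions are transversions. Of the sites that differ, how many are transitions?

2

Differing sites — 3:C/G (Tv); 5:A/C (Tv); 13:C/A (Tv); 17:G/C (Tv); 18:A/G (Ti); 20:A/C (Tv); 21:A/G (Ti); 26:A/C (Tv).
Of the 8 differences, 2 transitions and 6 transversions, so the answer is 2.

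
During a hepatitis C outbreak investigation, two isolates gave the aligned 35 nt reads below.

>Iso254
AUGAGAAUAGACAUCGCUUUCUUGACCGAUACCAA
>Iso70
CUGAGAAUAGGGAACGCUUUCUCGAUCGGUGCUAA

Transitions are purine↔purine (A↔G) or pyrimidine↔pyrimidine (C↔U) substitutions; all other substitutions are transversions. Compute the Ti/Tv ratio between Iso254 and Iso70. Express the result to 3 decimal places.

The sequences differ at positions 1 (A/C, transversion), 11 (A/G, transition), 12 (C/G, transversion), 14 (U/A, transversion), 23 (U/C, transition), 26 (C/U, transition), 29 (A/G, transition), 31 (A/G, transition), 33 (C/U, transition).
Of the 9 differences, 6 transitions and 3 transversions, so Ti/Tv = 6/3 = 2.000.

2.000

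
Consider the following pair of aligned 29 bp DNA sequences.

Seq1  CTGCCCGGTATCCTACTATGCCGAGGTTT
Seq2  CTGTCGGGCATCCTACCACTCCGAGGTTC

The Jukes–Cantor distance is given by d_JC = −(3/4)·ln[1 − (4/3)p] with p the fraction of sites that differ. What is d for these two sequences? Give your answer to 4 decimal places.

The sequences differ at positions 4 (C/T), 6 (C/G), 9 (T/C), 17 (T/C), 19 (T/C), 20 (G/T), 29 (T/C).
p = 7/29 = 0.241379.
d = −0.75 · ln(1 − (4/3)·0.241379) = −0.75 · ln(0.678161) = −0.75 · (-0.388371) = 0.2913.

0.2913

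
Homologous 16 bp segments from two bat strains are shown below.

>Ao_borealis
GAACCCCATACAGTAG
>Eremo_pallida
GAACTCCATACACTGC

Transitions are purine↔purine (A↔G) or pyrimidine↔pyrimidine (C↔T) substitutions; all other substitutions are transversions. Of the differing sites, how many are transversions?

2

Differing sites — 5:C/T (Ti); 13:G/C (Tv); 15:A/G (Ti); 16:G/C (Tv).
Of the 4 differences, 2 transitions and 2 transversions, so the answer is 2.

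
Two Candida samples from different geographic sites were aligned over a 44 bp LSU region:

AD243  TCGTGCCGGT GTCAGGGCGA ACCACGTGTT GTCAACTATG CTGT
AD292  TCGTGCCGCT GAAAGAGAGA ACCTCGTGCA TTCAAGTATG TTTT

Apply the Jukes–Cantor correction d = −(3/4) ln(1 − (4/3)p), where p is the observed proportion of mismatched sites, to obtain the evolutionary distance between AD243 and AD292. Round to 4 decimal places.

Differing sites — 9:G/C; 12:T/A; 13:C/A; 16:G/A; 18:C/A; 24:A/T; 29:T/C; 30:T/A; 31:G/T; 36:C/G; 41:C/T; 43:G/T.
p = 12/44 = 0.272727.
d = −0.75 · ln(1 − (4/3)·0.272727) = −0.75 · ln(0.636364) = −0.75 · (-0.451985) = 0.3390.

0.3390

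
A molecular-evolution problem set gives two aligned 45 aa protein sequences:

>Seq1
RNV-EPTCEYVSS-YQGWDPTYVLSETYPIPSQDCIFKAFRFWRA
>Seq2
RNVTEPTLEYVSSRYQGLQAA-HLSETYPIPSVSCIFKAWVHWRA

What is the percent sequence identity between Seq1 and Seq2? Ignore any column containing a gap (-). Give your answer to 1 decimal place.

Excluding the 3 gap columns leaves 42 comparable sites.
Mismatches occur at site 8 (C↔L), site 18 (W↔L), site 19 (D↔Q), site 20 (P↔A), site 21 (T↔A), site 23 (V↔H), site 33 (Q↔V), site 34 (D↔S), site 40 (F↔W), site 41 (R↔V), site 42 (F↔H).
31 of the 42 comparable sites match, so the percent identity is 31/42 × 100 = 73.8%.

73.8%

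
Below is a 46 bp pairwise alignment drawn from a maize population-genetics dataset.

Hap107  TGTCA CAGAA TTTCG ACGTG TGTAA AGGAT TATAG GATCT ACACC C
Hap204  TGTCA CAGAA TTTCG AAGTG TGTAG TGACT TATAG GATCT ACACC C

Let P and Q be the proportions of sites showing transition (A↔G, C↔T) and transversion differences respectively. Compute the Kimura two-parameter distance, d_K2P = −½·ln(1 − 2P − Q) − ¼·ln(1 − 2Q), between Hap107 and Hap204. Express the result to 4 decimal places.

The sequences differ at positions 17 (C/A, transversion), 25 (A/G, transition), 26 (A/T, transversion), 28 (G/A, transition), 29 (A/C, transversion).
Of the 5 differences, 2 transitions and 3 transversions over 46 sites: P = 2/46 = 0.043478, Q = 3/46 = 0.065217.
d = −0.5·ln(0.847827) − 0.25·ln(0.869566) = −0.5·(-0.165079) − 0.25·(-0.139761) = 0.1175.

0.1175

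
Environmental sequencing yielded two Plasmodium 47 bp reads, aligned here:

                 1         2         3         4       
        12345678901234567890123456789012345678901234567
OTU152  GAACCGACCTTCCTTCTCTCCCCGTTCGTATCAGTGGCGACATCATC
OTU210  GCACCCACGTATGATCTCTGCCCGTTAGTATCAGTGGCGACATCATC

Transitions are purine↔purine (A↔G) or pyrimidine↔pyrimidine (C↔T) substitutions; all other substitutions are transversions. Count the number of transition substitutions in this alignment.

1

The sequences differ at positions 2 (A/C, transversion), 6 (G/C, transversion), 9 (C/G, transversion), 11 (T/A, transversion), 12 (C/T, transition), 13 (C/G, transversion), 14 (T/A, transversion), 20 (C/G, transversion), 27 (C/A, transversion).
Of the 9 differences, 1 transition and 8 transversions, so the answer is 1.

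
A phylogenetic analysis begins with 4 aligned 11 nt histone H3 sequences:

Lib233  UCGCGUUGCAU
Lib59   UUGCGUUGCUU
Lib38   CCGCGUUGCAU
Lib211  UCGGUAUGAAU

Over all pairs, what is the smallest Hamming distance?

1

Pairwise Hamming distances:
  Lib233 vs Lib59: 2
  Lib233 vs Lib38: 1
  Lib233 vs Lib211: 4
  Lib59 vs Lib38: 3
  Lib59 vs Lib211: 6
  Lib38 vs Lib211: 5
The smallest is 1, between Lib233 and Lib38.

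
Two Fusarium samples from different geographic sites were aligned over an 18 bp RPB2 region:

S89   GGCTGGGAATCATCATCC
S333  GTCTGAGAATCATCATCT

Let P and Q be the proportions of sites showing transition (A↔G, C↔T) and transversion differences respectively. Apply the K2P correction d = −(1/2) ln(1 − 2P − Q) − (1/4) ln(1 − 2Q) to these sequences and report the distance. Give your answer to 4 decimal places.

The sequences differ at positions 2 (G/T, transversion), 6 (G/A, transition), 18 (C/T, transition).
Of the 3 differences, 2 transitions and 1 transversion over 18 sites: P = 2/18 = 0.111111, Q = 1/18 = 0.055556.
d = −0.5·ln(0.722222) − 0.25·ln(0.888888) = −0.5·(-0.325423) − 0.25·(-0.117784) = 0.1922.

0.1922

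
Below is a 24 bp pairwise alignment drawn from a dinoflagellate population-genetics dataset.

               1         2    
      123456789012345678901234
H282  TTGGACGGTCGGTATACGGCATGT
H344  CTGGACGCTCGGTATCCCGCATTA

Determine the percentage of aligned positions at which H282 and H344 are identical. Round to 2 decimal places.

Differing sites — 1:T/C; 8:G/C; 16:A/C; 18:G/C; 23:G/T; 24:T/A.
18 of the 24 sites match, so the percent identity is 18/24 × 100 = 75.00%.

75.00%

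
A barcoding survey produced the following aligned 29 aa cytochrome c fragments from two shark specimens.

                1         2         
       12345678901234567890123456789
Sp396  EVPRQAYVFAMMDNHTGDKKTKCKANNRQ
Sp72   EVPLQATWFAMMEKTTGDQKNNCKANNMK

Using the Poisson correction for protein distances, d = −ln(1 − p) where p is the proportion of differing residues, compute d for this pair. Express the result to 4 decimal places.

0.4769

Differing sites — 4:R/L; 7:Y/T; 8:V/W; 13:D/E; 14:N/K; 15:H/T; 19:K/Q; 21:T/N; 22:K/N; 28:R/M; 29:Q/K.
p = 11/29 = 0.379310.
d = −ln(1 − 0.379310) = −ln(0.620690) = 0.4769.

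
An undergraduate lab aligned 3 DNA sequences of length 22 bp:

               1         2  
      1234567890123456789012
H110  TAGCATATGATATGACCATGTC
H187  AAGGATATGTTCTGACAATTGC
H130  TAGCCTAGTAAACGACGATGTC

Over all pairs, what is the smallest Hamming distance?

6

Pairwise Hamming distances:
  H110 vs H187: 7
  H110 vs H130: 6
  H187 vs H130: 12
The smallest is 6, between H110 and H130.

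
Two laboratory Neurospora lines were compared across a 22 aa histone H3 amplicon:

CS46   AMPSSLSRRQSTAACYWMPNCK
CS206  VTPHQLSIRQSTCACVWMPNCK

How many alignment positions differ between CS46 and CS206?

Differing sites — 1:A/V; 2:M/T; 4:S/H; 5:S/Q; 8:R/I; 13:A/C; 16:Y/V.
That gives 7 mismatches out of 22 aligned sites, so the Hamming distance is 7.

7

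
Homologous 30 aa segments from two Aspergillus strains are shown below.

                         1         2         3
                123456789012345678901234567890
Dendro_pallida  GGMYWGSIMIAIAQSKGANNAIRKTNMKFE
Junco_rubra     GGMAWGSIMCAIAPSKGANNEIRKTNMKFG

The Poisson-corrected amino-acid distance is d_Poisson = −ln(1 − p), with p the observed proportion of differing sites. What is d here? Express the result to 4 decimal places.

Differing sites — 4:Y/A; 10:I/C; 14:Q/P; 21:A/E; 30:E/G.
p = 5/30 = 0.166667.
d = −ln(1 − 0.166667) = −ln(0.833333) = 0.1823.

0.1823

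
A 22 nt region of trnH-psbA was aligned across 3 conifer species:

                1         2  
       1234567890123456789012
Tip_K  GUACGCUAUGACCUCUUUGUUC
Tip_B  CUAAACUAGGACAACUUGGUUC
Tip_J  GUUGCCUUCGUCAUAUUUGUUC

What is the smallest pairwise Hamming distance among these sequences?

Pairwise Hamming distances:
  Tip_K vs Tip_B: 7
  Tip_K vs Tip_J: 8
  Tip_B vs Tip_J: 10
The smallest is 7, between Tip_K and Tip_B.

7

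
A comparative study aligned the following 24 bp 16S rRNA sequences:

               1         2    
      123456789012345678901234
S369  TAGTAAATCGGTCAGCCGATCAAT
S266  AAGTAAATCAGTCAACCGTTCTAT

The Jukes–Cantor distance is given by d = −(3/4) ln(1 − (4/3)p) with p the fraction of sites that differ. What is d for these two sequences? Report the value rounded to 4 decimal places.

0.2441

The sequences differ at positions 1 (T/A), 10 (G/A), 15 (G/A), 19 (A/T), 22 (A/T).
p = 5/24 = 0.208333.
d = −0.75 · ln(1 − (4/3)·0.208333) = −0.75 · ln(0.722223) = −0.75 · (-0.325421) = 0.2441.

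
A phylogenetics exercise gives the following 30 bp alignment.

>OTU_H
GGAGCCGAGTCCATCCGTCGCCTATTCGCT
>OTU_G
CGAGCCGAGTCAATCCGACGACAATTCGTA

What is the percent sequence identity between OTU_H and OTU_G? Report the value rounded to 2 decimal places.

76.67%

Mismatches occur at site 1 (G↔C), site 12 (C↔A), site 18 (T↔A), site 21 (C↔A), site 23 (T↔A), site 29 (C↔T), site 30 (T↔A).
23 of the 30 sites match, so the percent identity is 23/30 × 100 = 76.67%.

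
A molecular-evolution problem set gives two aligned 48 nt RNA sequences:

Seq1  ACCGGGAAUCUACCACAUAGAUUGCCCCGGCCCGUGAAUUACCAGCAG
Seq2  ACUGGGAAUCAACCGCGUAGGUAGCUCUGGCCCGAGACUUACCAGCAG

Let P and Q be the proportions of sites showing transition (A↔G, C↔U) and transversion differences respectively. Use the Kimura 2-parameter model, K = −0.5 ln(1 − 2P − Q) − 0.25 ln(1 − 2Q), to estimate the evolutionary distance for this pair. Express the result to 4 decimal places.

Differing sites — 3:C/U (Ti); 11:U/A (Tv); 15:A/G (Ti); 17:A/G (Ti); 21:A/G (Ti); 23:U/A (Tv); 26:C/U (Ti); 28:C/U (Ti); 35:U/A (Tv); 38:A/C (Tv).
Of the 10 differences, 6 transitions and 4 transversions over 48 sites: P = 6/48 = 0.125000, Q = 4/48 = 0.083333.
d = −0.5·ln(0.666667) − 0.25·ln(0.833334) = −0.5·(-0.405465) − 0.25·(-0.182321) = 0.2483.

0.2483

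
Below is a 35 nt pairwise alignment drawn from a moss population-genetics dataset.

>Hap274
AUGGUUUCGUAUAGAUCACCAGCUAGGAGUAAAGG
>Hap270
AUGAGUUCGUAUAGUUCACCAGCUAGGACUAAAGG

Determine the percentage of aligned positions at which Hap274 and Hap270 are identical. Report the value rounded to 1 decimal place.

88.6%

The sequences differ at positions 4 (G/A), 5 (U/G), 15 (A/U), 29 (G/C).
31 of the 35 sites match, so the percent identity is 31/35 × 100 = 88.6%.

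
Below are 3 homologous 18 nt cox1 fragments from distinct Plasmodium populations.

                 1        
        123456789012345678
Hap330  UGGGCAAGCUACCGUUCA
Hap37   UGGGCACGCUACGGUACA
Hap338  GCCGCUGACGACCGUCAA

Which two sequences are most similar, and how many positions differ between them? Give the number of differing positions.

Pairwise Hamming distances:
  Hap330 vs Hap37: 3
  Hap330 vs Hap338: 9
  Hap37 vs Hap338: 10
The smallest is 3, between Hap330 and Hap37.

3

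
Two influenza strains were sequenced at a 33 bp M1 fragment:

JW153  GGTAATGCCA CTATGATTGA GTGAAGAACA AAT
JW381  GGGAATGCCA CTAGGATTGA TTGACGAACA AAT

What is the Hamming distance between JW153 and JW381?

The sequences differ at positions 3 (T/G), 14 (T/G), 21 (G/T), 25 (A/C).
That gives 4 mismatches out of 33 aligned sites, so the Hamming distance is 4.

4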